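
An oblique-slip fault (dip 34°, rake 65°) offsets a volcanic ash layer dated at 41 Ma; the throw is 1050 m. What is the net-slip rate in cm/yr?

dip-slip = throw / sin(dip) = 1050 / sin(34°) = 1878 m
net slip = dip-slip / sin(rake) = 1878 / sin(65°) = 2072 m
rate = 2072 m / 41 Ma = 0.0000505 m/yr = 0.00505 cm/yr

0.00505 cm/yr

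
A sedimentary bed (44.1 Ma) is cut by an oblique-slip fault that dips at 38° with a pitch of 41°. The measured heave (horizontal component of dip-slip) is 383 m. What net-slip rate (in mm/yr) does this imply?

0.0168 mm/yr

dip-slip = heave / cos(dip) = 383 / cos(38°) = 486 m
net slip = dip-slip / sin(rake) = 486 / sin(41°) = 740.8 m
rate = 740.8 m / 44.1 Ma = 0.0000168 m/yr = 0.0168 mm/yr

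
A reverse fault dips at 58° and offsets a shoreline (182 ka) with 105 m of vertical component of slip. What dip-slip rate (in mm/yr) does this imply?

dip-slip = throw / sin(dip) = 105 m / sin(58°) = 123.8 m
rate = 123.8 m / 182 ka = 0.000680 m/yr = 0.680 mm/yr

0.680 mm/yr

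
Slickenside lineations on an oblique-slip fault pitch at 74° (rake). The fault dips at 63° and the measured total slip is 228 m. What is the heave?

dip-slip = net slip × sin(rake) = 228 m × sin(74°) = 219.2 m
heave = dip-slip × cos(dip) = 219.2 × cos(63°) = 99.5 m

99.5 m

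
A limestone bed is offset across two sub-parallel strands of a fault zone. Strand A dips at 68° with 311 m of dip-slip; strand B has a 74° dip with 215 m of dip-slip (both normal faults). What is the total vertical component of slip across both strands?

throw_A = 311 × sin(68°) = 288.4 m
throw_B = 215 × sin(74°) = 206.7 m
total = 288.4 + 206.7 = 495 m

495 m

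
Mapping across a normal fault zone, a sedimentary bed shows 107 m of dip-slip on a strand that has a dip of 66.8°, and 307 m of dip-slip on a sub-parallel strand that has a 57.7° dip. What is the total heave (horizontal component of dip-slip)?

206 m

heave_A = 107 × cos(66.8°) = 42.15 m
heave_B = 307 × cos(57.7°) = 164 m
total = 42.15 + 164 = 206 m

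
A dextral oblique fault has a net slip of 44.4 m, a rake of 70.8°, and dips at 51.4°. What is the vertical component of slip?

32.8 m

dip-slip = net slip × sin(rake) = 44.4 m × sin(70.8°) = 41.93 m
throw = dip-slip × sin(dip) = 41.93 × sin(51.4°) = 32.8 m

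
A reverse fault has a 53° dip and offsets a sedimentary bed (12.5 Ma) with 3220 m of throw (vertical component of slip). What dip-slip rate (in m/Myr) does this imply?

323 m/Myr

dip-slip = throw / sin(dip) = 3220 m / sin(53°) = 4032 m
rate = 4032 m / 12.5 Ma = 0.000323 m/yr = 323 m/Myr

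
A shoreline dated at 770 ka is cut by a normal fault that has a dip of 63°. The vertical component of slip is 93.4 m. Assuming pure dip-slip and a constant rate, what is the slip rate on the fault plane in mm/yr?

0.136 mm/yr

dip-slip = throw / sin(dip) = 93.4 m / sin(63°) = 104.8 m
rate = 104.8 m / 770 ka = 0.000136 m/yr = 0.136 mm/yr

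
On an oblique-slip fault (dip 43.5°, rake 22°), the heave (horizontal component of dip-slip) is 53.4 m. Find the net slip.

dip-slip = heave / cos(dip) = 53.4 / cos(43.5°) = 73.62 m
net slip = dip-slip / sin(rake) = 73.62 / sin(22°) = 197 m

197 m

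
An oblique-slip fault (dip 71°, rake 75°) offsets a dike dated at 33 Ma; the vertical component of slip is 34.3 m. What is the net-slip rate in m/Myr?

1.14 m/Myr

dip-slip = throw / sin(dip) = 34.3 / sin(71°) = 36.28 m
net slip = dip-slip / sin(rake) = 36.28 / sin(75°) = 37.56 m
rate = 37.56 m / 33 Ma = 0.00000114 m/yr = 1.14 m/Myr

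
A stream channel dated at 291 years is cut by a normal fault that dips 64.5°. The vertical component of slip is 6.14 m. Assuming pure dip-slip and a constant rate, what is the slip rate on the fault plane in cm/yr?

dip-slip = throw / sin(dip) = 6.14 m / sin(64.5°) = 6.803 m
rate = 6.803 m / 291 years = 0.0234 m/yr = 2.34 cm/yr

2.34 cm/yr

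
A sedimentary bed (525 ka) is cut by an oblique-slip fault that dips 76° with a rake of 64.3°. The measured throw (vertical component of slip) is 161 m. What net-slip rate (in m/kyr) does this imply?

dip-slip = throw / sin(dip) = 161 / sin(76°) = 165.9 m
net slip = dip-slip / sin(rake) = 165.9 / sin(64.3°) = 184.1 m
rate = 184.1 m / 525 ka = 0.000351 m/yr = 0.351 m/kyr

0.351 m/kyr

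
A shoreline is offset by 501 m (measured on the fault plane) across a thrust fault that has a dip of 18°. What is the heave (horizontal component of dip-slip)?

heave = dip-slip × cos(dip) = 501 m × cos(18°) = 476 m

476 m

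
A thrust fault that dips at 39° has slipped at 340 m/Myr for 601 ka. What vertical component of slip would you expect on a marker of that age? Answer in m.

dip-slip = rate × time = 340 m/Myr × 601 ka = 204.3 m
throw = dip-slip × sin(dip) = 204.3 × sin(39°) = 129 m

129 m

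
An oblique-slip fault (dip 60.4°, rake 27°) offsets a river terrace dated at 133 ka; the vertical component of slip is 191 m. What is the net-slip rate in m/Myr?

3640 m/Myr

dip-slip = throw / sin(dip) = 191 / sin(60.4°) = 219.7 m
net slip = dip-slip / sin(rake) = 219.7 / sin(27°) = 483.9 m
rate = 483.9 m / 133 ka = 0.00364 m/yr = 3640 m/Myr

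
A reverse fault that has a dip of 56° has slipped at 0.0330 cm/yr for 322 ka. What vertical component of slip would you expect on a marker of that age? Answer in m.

dip-slip = rate × time = 0.0330 cm/yr × 322 ka = 106.3 m
throw = dip-slip × sin(dip) = 106.3 × sin(56°) = 88.1 m

88.1 m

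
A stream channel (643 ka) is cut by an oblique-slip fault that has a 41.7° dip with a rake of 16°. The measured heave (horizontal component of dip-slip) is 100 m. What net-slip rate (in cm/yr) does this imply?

dip-slip = heave / cos(dip) = 100 / cos(41.7°) = 133.9 m
net slip = dip-slip / sin(rake) = 133.9 / sin(16°) = 485.9 m
rate = 485.9 m / 643 ka = 0.000756 m/yr = 0.0756 cm/yr

0.0756 cm/yr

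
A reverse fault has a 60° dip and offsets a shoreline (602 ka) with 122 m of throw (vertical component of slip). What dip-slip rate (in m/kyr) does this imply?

0.234 m/kyr

dip-slip = throw / sin(dip) = 122 m / sin(60°) = 140.9 m
rate = 140.9 m / 602 ka = 0.000234 m/yr = 0.234 m/kyr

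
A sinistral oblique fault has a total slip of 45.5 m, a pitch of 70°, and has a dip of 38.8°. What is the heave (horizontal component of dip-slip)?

33.3 m

dip-slip = net slip × sin(rake) = 45.5 m × sin(70°) = 42.76 m
heave = dip-slip × cos(dip) = 42.76 × cos(38.8°) = 33.3 m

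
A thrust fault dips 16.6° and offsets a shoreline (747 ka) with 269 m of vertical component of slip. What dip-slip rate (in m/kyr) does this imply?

1.26 m/kyr

dip-slip = throw / sin(dip) = 269 m / sin(16.6°) = 941.6 m
rate = 941.6 m / 747 ka = 0.00126 m/yr = 1.26 m/kyr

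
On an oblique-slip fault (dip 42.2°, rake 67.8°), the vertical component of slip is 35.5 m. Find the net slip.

57.1 m

dip-slip = throw / sin(dip) = 35.5 / sin(42.2°) = 52.85 m
net slip = dip-slip / sin(rake) = 52.85 / sin(67.8°) = 57.1 m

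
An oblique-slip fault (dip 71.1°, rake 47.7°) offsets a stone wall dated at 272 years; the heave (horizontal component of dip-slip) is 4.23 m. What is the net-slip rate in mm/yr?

64.9 mm/yr

dip-slip = heave / cos(dip) = 4.23 / cos(71.1°) = 13.06 m
net slip = dip-slip / sin(rake) = 13.06 / sin(47.7°) = 17.66 m
rate = 17.66 m / 272 years = 0.0649 m/yr = 64.9 mm/yr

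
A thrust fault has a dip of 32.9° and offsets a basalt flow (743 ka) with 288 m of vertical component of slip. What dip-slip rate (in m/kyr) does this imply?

0.714 m/kyr

dip-slip = throw / sin(dip) = 288 m / sin(32.9°) = 530.2 m
rate = 530.2 m / 743 ka = 0.000714 m/yr = 0.714 m/kyr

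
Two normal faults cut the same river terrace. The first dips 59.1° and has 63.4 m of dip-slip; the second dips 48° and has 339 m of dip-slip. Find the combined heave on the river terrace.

259 m

heave_A = 63.4 × cos(59.1°) = 32.56 m
heave_B = 339 × cos(48°) = 226.8 m
total = 32.56 + 226.8 = 259 m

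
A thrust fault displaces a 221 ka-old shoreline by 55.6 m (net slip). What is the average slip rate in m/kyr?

rate = 55.6 m / 221 ka = 0.000252 m/yr = 0.252 m/kyr

0.252 m/kyr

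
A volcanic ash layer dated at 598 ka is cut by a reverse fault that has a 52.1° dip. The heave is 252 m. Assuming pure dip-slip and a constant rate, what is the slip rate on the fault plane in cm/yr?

dip-slip = heave / cos(dip) = 252 m / cos(52.1°) = 410.2 m
rate = 410.2 m / 598 ka = 0.000686 m/yr = 0.0686 cm/yr

0.0686 cm/yr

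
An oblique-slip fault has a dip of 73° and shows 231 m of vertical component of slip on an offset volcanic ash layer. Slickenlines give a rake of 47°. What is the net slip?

dip-slip = throw / sin(dip) = 231 / sin(73°) = 241.6 m
net slip = dip-slip / sin(rake) = 241.6 / sin(47°) = 330 m

330 m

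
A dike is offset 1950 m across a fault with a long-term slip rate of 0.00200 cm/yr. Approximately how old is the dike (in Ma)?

97.5 Ma

age = offset / rate = 1950 m / (0.00200 cm/yr) = 9.75e+07 yr = 97.5 Ma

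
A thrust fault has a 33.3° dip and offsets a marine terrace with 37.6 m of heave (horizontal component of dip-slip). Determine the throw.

24.7 m

throw = heave × tan(dip) = 37.6 × tan(33.3°) = 24.7 m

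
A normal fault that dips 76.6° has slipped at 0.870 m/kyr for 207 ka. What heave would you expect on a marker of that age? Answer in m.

dip-slip = rate × time = 0.870 m/kyr × 207 ka = 180.1 m
heave = dip-slip × cos(dip) = 180.1 × cos(76.6°) = 41.7 m

41.7 m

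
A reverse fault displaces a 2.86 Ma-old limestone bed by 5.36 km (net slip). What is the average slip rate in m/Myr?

1870 m/Myr

rate = 5.36 km / 2.86 Ma = 0.00187 m/yr = 1870 m/Myr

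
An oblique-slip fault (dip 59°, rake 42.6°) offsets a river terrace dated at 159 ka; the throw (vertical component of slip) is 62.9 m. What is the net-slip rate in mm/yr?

0.682 mm/yr

dip-slip = throw / sin(dip) = 62.9 / sin(59°) = 73.38 m
net slip = dip-slip / sin(rake) = 73.38 / sin(42.6°) = 108.4 m
rate = 108.4 m / 159 ka = 0.000682 m/yr = 0.682 mm/yr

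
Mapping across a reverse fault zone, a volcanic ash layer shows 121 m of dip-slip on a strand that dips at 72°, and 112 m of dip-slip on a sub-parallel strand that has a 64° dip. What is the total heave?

86.5 m

heave_A = 121 × cos(72°) = 37.39 m
heave_B = 112 × cos(64°) = 49.10 m
total = 37.39 + 49.10 = 86.5 m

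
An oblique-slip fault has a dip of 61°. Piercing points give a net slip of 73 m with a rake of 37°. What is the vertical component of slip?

38.4 m

dip-slip = net slip × sin(rake) = 73 m × sin(37°) = 43.93 m
throw = dip-slip × sin(dip) = 43.93 × sin(61°) = 38.4 m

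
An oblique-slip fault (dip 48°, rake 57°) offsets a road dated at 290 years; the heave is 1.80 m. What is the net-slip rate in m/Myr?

dip-slip = heave / cos(dip) = 1.80 / cos(48°) = 2.690 m
net slip = dip-slip / sin(rake) = 2.690 / sin(57°) = 3.208 m
rate = 3.208 m / 290 years = 0.0111 m/yr = 11100 m/Myr

11100 m/Myr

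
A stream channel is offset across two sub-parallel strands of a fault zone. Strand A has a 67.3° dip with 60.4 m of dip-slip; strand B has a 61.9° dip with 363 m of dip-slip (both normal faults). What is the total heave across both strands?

heave_A = 60.4 × cos(67.3°) = 23.31 m
heave_B = 363 × cos(61.9°) = 171 m
total = 23.31 + 171 = 194 m

194 m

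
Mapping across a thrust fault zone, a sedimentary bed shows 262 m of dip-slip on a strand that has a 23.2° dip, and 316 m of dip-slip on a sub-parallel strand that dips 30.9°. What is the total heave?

heave_A = 262 × cos(23.2°) = 240.8 m
heave_B = 316 × cos(30.9°) = 271.1 m
total = 240.8 + 271.1 = 512 m

512 m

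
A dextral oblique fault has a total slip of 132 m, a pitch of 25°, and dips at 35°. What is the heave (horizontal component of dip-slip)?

45.7 m

dip-slip = net slip × sin(rake) = 132 m × sin(25°) = 55.79 m
heave = dip-slip × cos(dip) = 55.79 × cos(35°) = 45.7 m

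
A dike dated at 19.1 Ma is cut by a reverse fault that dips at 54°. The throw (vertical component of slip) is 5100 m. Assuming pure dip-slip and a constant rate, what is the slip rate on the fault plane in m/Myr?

330 m/Myr

dip-slip = throw / sin(dip) = 5100 m / sin(54°) = 6304 m
rate = 6304 m / 19.1 Ma = 0.000330 m/yr = 330 m/Myr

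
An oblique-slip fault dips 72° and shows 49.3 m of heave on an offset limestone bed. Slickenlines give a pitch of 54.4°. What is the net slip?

dip-slip = heave / cos(dip) = 49.3 / cos(72°) = 159.5 m
net slip = dip-slip / sin(rake) = 159.5 / sin(54.4°) = 196 m

196 m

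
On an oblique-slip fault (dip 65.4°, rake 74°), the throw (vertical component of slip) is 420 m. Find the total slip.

481 m

dip-slip = throw / sin(dip) = 420 / sin(65.4°) = 461.9 m
net slip = dip-slip / sin(rake) = 461.9 / sin(74°) = 481 m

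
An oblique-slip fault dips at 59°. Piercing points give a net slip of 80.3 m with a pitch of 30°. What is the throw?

dip-slip = net slip × sin(rake) = 80.3 m × sin(30°) = 40.15 m
throw = dip-slip × sin(dip) = 40.15 × sin(59°) = 34.4 m

34.4 m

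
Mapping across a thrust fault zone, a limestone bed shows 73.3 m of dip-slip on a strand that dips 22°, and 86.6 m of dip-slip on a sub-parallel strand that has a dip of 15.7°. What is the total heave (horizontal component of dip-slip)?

heave_A = 73.3 × cos(22°) = 67.96 m
heave_B = 86.6 × cos(15.7°) = 83.37 m
total = 67.96 + 83.37 = 151 m

151 m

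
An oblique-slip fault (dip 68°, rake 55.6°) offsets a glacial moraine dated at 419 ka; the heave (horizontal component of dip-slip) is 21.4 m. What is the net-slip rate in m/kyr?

dip-slip = heave / cos(dip) = 21.4 / cos(68°) = 57.13 m
net slip = dip-slip / sin(rake) = 57.13 / sin(55.6°) = 69.23 m
rate = 69.23 m / 419 ka = 0.000165 m/yr = 0.165 m/kyr

0.165 m/kyr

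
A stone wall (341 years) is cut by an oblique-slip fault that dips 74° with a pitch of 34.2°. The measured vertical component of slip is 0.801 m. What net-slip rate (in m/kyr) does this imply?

dip-slip = throw / sin(dip) = 0.801 / sin(74°) = 0.8333 m
net slip = dip-slip / sin(rake) = 0.8333 / sin(34.2°) = 1.482 m
rate = 1.482 m / 341 years = 0.00435 m/yr = 4.35 m/kyr

4.35 m/kyr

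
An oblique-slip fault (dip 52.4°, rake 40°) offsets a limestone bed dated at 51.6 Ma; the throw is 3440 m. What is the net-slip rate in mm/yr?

dip-slip = throw / sin(dip) = 3440 / sin(52.4°) = 4342 m
net slip = dip-slip / sin(rake) = 4342 / sin(40°) = 6755 m
rate = 6755 m / 51.6 Ma = 0.000131 m/yr = 0.131 mm/yr

0.131 mm/yr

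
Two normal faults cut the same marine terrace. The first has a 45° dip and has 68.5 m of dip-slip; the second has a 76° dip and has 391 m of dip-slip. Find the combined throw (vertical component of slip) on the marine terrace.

throw_A = 68.5 × sin(45°) = 48.44 m
throw_B = 391 × sin(76°) = 379.4 m
total = 48.44 + 379.4 = 428 m

428 m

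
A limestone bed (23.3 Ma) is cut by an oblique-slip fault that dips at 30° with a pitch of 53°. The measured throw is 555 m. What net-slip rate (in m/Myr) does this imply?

dip-slip = throw / sin(dip) = 555 / sin(30°) = 1110 m
net slip = dip-slip / sin(rake) = 1110 / sin(53°) = 1390 m
rate = 1390 m / 23.3 Ma = 0.0000597 m/yr = 59.7 m/Myr

59.7 m/Myr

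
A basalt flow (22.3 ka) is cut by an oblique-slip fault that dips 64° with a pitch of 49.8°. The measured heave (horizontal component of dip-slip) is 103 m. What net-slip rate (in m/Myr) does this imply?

dip-slip = heave / cos(dip) = 103 / cos(64°) = 235 m
net slip = dip-slip / sin(rake) = 235 / sin(49.8°) = 307.6 m
rate = 307.6 m / 22.3 ka = 0.0138 m/yr = 13800 m/Myr

13800 m/Myr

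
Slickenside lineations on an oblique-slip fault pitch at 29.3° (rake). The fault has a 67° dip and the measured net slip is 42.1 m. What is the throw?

19 m

dip-slip = net slip × sin(rake) = 42.1 m × sin(29.3°) = 20.60 m
throw = dip-slip × sin(dip) = 20.60 × sin(67°) = 19 m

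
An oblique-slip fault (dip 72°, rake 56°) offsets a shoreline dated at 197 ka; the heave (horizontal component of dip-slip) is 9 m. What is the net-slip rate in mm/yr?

dip-slip = heave / cos(dip) = 9 / cos(72°) = 29.12 m
net slip = dip-slip / sin(rake) = 29.12 / sin(56°) = 35.13 m
rate = 35.13 m / 197 ka = 0.000178 m/yr = 0.178 mm/yr

0.178 mm/yr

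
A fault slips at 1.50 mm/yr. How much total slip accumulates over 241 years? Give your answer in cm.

slip = rate × time = 1.50 mm/yr × 241 years = 0.361 m = 36.1 cm

36.1 cm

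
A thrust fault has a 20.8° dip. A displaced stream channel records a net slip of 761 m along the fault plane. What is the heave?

711 m

heave = dip-slip × cos(dip) = 761 m × cos(20.8°) = 711 m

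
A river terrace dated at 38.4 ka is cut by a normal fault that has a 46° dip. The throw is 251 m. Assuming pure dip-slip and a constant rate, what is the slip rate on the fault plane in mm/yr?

9.09 mm/yr

dip-slip = throw / sin(dip) = 251 m / sin(46°) = 348.9 m
rate = 348.9 m / 38.4 ka = 0.00909 m/yr = 9.09 mm/yr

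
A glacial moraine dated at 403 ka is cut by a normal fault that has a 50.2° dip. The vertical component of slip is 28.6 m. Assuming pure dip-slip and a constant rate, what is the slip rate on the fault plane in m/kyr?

0.0924 m/kyr

dip-slip = throw / sin(dip) = 28.6 m / sin(50.2°) = 37.23 m
rate = 37.23 m / 403 ka = 0.0000924 m/yr = 0.0924 m/kyr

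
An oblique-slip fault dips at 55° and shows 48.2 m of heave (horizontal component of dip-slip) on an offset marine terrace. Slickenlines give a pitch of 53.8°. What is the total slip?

104 m

dip-slip = heave / cos(dip) = 48.2 / cos(55°) = 84.03 m
net slip = dip-slip / sin(rake) = 84.03 / sin(53.8°) = 104 m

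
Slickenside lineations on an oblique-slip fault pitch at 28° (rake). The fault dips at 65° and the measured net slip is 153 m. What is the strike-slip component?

strike-slip = net slip × cos(rake) = 153 m × cos(28°) = 135 m

135 m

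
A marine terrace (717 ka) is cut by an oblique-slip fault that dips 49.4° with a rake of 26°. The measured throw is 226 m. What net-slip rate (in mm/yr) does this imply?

0.947 mm/yr

dip-slip = throw / sin(dip) = 226 / sin(49.4°) = 297.7 m
net slip = dip-slip / sin(rake) = 297.7 / sin(26°) = 679 m
rate = 679 m / 717 ka = 0.000947 m/yr = 0.947 mm/yr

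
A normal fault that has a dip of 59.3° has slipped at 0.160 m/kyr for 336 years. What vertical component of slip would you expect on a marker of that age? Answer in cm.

dip-slip = rate × time = 0.160 m/kyr × 336 years = 0.05376 m
throw = dip-slip × sin(dip) = 0.05376 × sin(59.3°) = 0.0462 m = 4.62 cm

4.62 cm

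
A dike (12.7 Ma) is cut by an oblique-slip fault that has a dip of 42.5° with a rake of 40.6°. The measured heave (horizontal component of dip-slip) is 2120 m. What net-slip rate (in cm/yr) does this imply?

dip-slip = heave / cos(dip) = 2120 / cos(42.5°) = 2875 m
net slip = dip-slip / sin(rake) = 2875 / sin(40.6°) = 4418 m
rate = 4418 m / 12.7 Ma = 0.000348 m/yr = 0.0348 cm/yr

0.0348 cm/yr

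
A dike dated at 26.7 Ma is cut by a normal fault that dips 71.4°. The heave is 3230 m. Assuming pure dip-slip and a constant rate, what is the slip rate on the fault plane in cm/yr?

dip-slip = heave / cos(dip) = 3230 m / cos(71.4°) = 10130 m
rate = 10130 m / 26.7 Ma = 0.000379 m/yr = 0.0379 cm/yr

0.0379 cm/yr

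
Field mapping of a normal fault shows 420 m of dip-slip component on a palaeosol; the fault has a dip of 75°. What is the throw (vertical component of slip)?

throw = dip-slip × sin(dip) = 420 m × sin(75°) = 406 m

406 m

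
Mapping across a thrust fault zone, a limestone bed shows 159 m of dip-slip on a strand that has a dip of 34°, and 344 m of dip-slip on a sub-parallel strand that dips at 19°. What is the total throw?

throw_A = 159 × sin(34°) = 88.91 m
throw_B = 344 × sin(19°) = 112 m
total = 88.91 + 112 = 201 m

201 m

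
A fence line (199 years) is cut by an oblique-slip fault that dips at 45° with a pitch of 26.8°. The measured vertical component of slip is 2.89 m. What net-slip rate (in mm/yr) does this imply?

45.6 mm/yr

dip-slip = throw / sin(dip) = 2.89 / sin(45°) = 4.087 m
net slip = dip-slip / sin(rake) = 4.087 / sin(26.8°) = 9.065 m
rate = 9.065 m / 199 years = 0.0456 m/yr = 45.6 mm/yr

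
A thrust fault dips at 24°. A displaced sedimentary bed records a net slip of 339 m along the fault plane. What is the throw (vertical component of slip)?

throw = dip-slip × sin(dip) = 339 m × sin(24°) = 138 m

138 m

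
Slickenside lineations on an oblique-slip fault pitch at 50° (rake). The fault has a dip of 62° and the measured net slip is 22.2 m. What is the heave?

dip-slip = net slip × sin(rake) = 22.2 m × sin(50°) = 17.01 m
heave = dip-slip × cos(dip) = 17.01 × cos(62°) = 7.98 m

7.98 m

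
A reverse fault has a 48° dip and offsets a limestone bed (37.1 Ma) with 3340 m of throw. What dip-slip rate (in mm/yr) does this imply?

dip-slip = throw / sin(dip) = 3340 m / sin(48°) = 4494 m
rate = 4494 m / 37.1 Ma = 0.000121 m/yr = 0.121 mm/yr

0.121 mm/yr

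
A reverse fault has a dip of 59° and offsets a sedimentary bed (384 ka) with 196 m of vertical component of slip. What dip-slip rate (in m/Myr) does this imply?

dip-slip = throw / sin(dip) = 196 m / sin(59°) = 228.7 m
rate = 228.7 m / 384 ka = 0.000595 m/yr = 595 m/Myr

595 m/Myr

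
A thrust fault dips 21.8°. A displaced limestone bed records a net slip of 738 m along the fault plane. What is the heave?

heave = dip-slip × cos(dip) = 738 m × cos(21.8°) = 685 m

685 m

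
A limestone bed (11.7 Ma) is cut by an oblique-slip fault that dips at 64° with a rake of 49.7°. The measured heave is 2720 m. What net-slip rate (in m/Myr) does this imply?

dip-slip = heave / cos(dip) = 2720 / cos(64°) = 6205 m
net slip = dip-slip / sin(rake) = 6205 / sin(49.7°) = 8136 m
rate = 8136 m / 11.7 Ma = 0.000695 m/yr = 695 m/Myr

695 m/Myr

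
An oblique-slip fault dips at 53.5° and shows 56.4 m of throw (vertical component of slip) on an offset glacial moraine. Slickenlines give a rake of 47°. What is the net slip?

dip-slip = throw / sin(dip) = 56.4 / sin(53.5°) = 70.16 m
net slip = dip-slip / sin(rake) = 70.16 / sin(47°) = 95.9 m

95.9 m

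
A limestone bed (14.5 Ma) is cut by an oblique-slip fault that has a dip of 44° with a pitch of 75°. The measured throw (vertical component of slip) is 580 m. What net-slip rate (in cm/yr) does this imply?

dip-slip = throw / sin(dip) = 580 / sin(44°) = 834.9 m
net slip = dip-slip / sin(rake) = 834.9 / sin(75°) = 864.4 m
rate = 864.4 m / 14.5 Ma = 0.0000596 m/yr = 0.00596 cm/yr

0.00596 cm/yr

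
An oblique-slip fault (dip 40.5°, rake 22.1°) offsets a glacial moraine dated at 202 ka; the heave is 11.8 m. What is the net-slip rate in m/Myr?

204 m/Myr

dip-slip = heave / cos(dip) = 11.8 / cos(40.5°) = 15.52 m
net slip = dip-slip / sin(rake) = 15.52 / sin(22.1°) = 41.25 m
rate = 41.25 m / 202 ka = 0.000204 m/yr = 204 m/Myr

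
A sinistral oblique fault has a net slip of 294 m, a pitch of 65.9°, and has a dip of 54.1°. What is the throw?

217 m

dip-slip = net slip × sin(rake) = 294 m × sin(65.9°) = 268.4 m
throw = dip-slip × sin(dip) = 268.4 × sin(54.1°) = 217 m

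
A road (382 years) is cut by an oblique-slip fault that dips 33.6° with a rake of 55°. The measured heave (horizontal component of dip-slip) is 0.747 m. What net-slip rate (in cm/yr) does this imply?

0.287 cm/yr

dip-slip = heave / cos(dip) = 0.747 / cos(33.6°) = 0.8968 m
net slip = dip-slip / sin(rake) = 0.8968 / sin(55°) = 1.095 m
rate = 1.095 m / 382 years = 0.00287 m/yr = 0.287 cm/yr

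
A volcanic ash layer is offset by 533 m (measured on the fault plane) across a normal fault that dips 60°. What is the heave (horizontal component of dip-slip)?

heave = dip-slip × cos(dip) = 533 m × cos(60°) = 267 m

267 m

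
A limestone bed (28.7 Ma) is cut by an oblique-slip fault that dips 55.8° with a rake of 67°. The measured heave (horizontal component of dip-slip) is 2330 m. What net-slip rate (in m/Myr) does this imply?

dip-slip = heave / cos(dip) = 2330 / cos(55.8°) = 4145 m
net slip = dip-slip / sin(rake) = 4145 / sin(67°) = 4503 m
rate = 4503 m / 28.7 Ma = 0.000157 m/yr = 157 m/Myr

157 m/Myr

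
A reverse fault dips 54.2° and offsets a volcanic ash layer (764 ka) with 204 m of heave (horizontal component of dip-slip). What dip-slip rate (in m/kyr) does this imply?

0.456 m/kyr

dip-slip = heave / cos(dip) = 204 m / cos(54.2°) = 348.7 m
rate = 348.7 m / 764 ka = 0.000456 m/yr = 0.456 m/kyr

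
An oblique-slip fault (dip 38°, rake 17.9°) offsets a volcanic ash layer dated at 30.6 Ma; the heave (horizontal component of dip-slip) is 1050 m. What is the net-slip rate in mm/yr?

dip-slip = heave / cos(dip) = 1050 / cos(38°) = 1332 m
net slip = dip-slip / sin(rake) = 1332 / sin(17.9°) = 4335 m
rate = 4335 m / 30.6 Ma = 0.000142 m/yr = 0.142 mm/yr

0.142 mm/yr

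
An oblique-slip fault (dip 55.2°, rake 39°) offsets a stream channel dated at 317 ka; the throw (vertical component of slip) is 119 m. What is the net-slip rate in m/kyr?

dip-slip = throw / sin(dip) = 119 / sin(55.2°) = 144.9 m
net slip = dip-slip / sin(rake) = 144.9 / sin(39°) = 230.3 m
rate = 230.3 m / 317 ka = 0.000726 m/yr = 0.726 m/kyr

0.726 m/kyr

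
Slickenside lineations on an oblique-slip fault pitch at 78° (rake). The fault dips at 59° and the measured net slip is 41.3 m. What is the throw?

34.6 m

dip-slip = net slip × sin(rake) = 41.3 m × sin(78°) = 40.40 m
throw = dip-slip × sin(dip) = 40.40 × sin(59°) = 34.6 m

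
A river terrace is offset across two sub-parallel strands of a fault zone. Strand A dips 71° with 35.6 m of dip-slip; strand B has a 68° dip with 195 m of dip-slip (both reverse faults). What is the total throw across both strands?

throw_A = 35.6 × sin(71°) = 33.66 m
throw_B = 195 × sin(68°) = 180.8 m
total = 33.66 + 180.8 = 214 m

214 m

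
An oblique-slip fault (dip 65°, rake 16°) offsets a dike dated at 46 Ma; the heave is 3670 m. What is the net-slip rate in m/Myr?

dip-slip = heave / cos(dip) = 3670 / cos(65°) = 8684 m
net slip = dip-slip / sin(rake) = 8684 / sin(16°) = 31510 m
rate = 31510 m / 46 Ma = 0.000685 m/yr = 685 m/Myr

685 m/Myr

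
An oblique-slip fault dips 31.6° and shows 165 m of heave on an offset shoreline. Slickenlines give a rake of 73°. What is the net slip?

203 m

dip-slip = heave / cos(dip) = 165 / cos(31.6°) = 193.7 m
net slip = dip-slip / sin(rake) = 193.7 / sin(73°) = 203 m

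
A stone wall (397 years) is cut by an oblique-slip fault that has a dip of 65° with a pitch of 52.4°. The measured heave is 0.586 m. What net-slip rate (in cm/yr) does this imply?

dip-slip = heave / cos(dip) = 0.586 / cos(65°) = 1.387 m
net slip = dip-slip / sin(rake) = 1.387 / sin(52.4°) = 1.750 m
rate = 1.750 m / 397 years = 0.00441 m/yr = 0.441 cm/yr

0.441 cm/yr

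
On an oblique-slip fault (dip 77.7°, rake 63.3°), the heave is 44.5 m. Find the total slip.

234 m

dip-slip = heave / cos(dip) = 44.5 / cos(77.7°) = 208.9 m
net slip = dip-slip / sin(rake) = 208.9 / sin(63.3°) = 234 m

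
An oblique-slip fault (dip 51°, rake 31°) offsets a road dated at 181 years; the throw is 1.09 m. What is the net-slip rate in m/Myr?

dip-slip = throw / sin(dip) = 1.09 / sin(51°) = 1.403 m
net slip = dip-slip / sin(rake) = 1.403 / sin(31°) = 2.723 m
rate = 2.723 m / 181 years = 0.0150 m/yr = 15000 m/Myr

15000 m/Myr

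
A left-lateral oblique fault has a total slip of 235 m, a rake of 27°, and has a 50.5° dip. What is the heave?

dip-slip = net slip × sin(rake) = 235 m × sin(27°) = 106.7 m
heave = dip-slip × cos(dip) = 106.7 × cos(50.5°) = 67.9 m

67.9 m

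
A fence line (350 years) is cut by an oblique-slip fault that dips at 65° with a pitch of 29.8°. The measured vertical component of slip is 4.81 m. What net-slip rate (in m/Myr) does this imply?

dip-slip = throw / sin(dip) = 4.81 / sin(65°) = 5.307 m
net slip = dip-slip / sin(rake) = 5.307 / sin(29.8°) = 10.68 m
rate = 10.68 m / 350 years = 0.0305 m/yr = 30500 m/Myr

30500 m/Myr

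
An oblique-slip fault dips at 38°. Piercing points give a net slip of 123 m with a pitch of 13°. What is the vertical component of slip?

17 m

dip-slip = net slip × sin(rake) = 123 m × sin(13°) = 27.67 m
throw = dip-slip × sin(dip) = 27.67 × sin(38°) = 17 m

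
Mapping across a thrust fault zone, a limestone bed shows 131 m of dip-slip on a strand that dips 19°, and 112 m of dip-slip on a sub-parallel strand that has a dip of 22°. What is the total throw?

throw_A = 131 × sin(19°) = 42.65 m
throw_B = 112 × sin(22°) = 41.96 m
total = 42.65 + 41.96 = 84.6 m

84.6 m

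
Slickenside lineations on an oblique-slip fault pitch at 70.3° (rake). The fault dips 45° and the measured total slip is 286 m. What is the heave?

dip-slip = net slip × sin(rake) = 286 m × sin(70.3°) = 269.3 m
heave = dip-slip × cos(dip) = 269.3 × cos(45°) = 190 m

190 m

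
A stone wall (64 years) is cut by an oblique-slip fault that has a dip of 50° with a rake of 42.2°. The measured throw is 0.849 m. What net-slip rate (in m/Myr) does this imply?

dip-slip = throw / sin(dip) = 0.849 / sin(50°) = 1.108 m
net slip = dip-slip / sin(rake) = 1.108 / sin(42.2°) = 1.650 m
rate = 1.650 m / 64 years = 0.0258 m/yr = 25800 m/Myr

25800 m/Myr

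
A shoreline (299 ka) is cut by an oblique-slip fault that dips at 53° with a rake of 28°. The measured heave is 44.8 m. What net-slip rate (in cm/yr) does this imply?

dip-slip = heave / cos(dip) = 44.8 / cos(53°) = 74.44 m
net slip = dip-slip / sin(rake) = 74.44 / sin(28°) = 158.6 m
rate = 158.6 m / 299 ka = 0.000530 m/yr = 0.0530 cm/yr

0.0530 cm/yr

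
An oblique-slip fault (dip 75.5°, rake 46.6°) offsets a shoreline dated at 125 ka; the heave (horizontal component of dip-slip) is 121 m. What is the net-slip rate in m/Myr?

dip-slip = heave / cos(dip) = 121 / cos(75.5°) = 483.3 m
net slip = dip-slip / sin(rake) = 483.3 / sin(46.6°) = 665.1 m
rate = 665.1 m / 125 ka = 0.00532 m/yr = 5320 m/Myr

5320 m/Myr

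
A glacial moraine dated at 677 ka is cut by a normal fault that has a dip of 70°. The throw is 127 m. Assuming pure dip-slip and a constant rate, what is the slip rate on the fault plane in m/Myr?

200 m/Myr

dip-slip = throw / sin(dip) = 127 m / sin(70°) = 135.2 m
rate = 135.2 m / 677 ka = 0.000200 m/yr = 200 m/Myr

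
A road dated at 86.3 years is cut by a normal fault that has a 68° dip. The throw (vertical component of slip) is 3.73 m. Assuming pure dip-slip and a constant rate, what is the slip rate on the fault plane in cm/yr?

4.66 cm/yr

dip-slip = throw / sin(dip) = 3.73 m / sin(68°) = 4.023 m
rate = 4.023 m / 86.3 years = 0.0466 m/yr = 4.66 cm/yr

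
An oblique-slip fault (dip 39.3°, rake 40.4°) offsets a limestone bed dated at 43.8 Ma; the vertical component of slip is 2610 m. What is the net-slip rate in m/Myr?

145 m/Myr

dip-slip = throw / sin(dip) = 2610 / sin(39.3°) = 4121 m
net slip = dip-slip / sin(rake) = 4121 / sin(40.4°) = 6358 m
rate = 6358 m / 43.8 Ma = 0.000145 m/yr = 145 m/Myr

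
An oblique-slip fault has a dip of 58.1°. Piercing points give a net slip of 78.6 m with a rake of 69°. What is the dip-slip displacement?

dip-slip = net slip × sin(rake) = 78.6 m × sin(69°) = 73.4 m

73.4 m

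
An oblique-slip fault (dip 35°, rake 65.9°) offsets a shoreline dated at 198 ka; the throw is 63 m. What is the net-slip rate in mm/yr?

dip-slip = throw / sin(dip) = 63 / sin(35°) = 109.8 m
net slip = dip-slip / sin(rake) = 109.8 / sin(65.9°) = 120.3 m
rate = 120.3 m / 198 ka = 0.000608 m/yr = 0.608 mm/yr

0.608 mm/yr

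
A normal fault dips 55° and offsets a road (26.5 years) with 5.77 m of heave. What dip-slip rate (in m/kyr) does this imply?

380 m/kyr

dip-slip = heave / cos(dip) = 5.77 m / cos(55°) = 10.06 m
rate = 10.06 m / 26.5 years = 0.380 m/yr = 380 m/kyr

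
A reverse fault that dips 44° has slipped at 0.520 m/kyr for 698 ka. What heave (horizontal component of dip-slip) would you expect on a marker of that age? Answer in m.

dip-slip = rate × time = 0.520 m/kyr × 698 ka = 363 m
heave = dip-slip × cos(dip) = 363 × cos(44°) = 261 m

261 m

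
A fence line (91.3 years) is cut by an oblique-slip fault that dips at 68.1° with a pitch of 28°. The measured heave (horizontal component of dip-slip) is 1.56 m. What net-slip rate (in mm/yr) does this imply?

dip-slip = heave / cos(dip) = 1.56 / cos(68.1°) = 4.182 m
net slip = dip-slip / sin(rake) = 4.182 / sin(28°) = 8.909 m
rate = 8.909 m / 91.3 years = 0.0976 m/yr = 97.6 mm/yr

97.6 mm/yr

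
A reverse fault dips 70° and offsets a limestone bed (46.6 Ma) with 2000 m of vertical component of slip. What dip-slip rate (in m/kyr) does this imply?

0.0457 m/kyr

dip-slip = throw / sin(dip) = 2000 m / sin(70°) = 2128 m
rate = 2128 m / 46.6 Ma = 0.0000457 m/yr = 0.0457 m/kyr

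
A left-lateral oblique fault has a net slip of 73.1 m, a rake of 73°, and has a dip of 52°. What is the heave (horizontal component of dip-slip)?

43 m

dip-slip = net slip × sin(rake) = 73.1 m × sin(73°) = 69.91 m
heave = dip-slip × cos(dip) = 69.91 × cos(52°) = 43 m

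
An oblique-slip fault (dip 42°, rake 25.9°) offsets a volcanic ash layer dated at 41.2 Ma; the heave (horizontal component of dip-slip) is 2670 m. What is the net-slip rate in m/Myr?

200 m/Myr

dip-slip = heave / cos(dip) = 2670 / cos(42°) = 3593 m
net slip = dip-slip / sin(rake) = 3593 / sin(25.9°) = 8225 m
rate = 8225 m / 41.2 Ma = 0.000200 m/yr = 200 m/Myr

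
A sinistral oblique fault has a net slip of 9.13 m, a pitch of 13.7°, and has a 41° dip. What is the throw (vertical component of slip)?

1.42 m

dip-slip = net slip × sin(rake) = 9.13 m × sin(13.7°) = 2.162 m
throw = dip-slip × sin(dip) = 2.162 × sin(41°) = 1.42 m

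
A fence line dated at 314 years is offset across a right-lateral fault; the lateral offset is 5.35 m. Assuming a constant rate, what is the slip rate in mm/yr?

17 mm/yr

rate = 5.35 m / 314 years = 0.0170 m/yr = 17 mm/yr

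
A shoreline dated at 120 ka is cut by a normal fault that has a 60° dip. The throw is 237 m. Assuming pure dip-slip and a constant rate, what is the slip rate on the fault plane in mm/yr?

2.28 mm/yr

dip-slip = throw / sin(dip) = 237 m / sin(60°) = 273.7 m
rate = 273.7 m / 120 ka = 0.00228 m/yr = 2.28 mm/yr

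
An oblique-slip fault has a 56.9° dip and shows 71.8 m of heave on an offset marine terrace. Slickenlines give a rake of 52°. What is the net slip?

167 m

dip-slip = heave / cos(dip) = 71.8 / cos(56.9°) = 131.5 m
net slip = dip-slip / sin(rake) = 131.5 / sin(52°) = 167 m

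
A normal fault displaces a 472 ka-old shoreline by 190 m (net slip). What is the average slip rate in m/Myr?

rate = 190 m / 472 ka = 0.000403 m/yr = 403 m/Myr

403 m/Myr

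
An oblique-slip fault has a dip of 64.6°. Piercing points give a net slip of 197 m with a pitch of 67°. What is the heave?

dip-slip = net slip × sin(rake) = 197 m × sin(67°) = 181.3 m
heave = dip-slip × cos(dip) = 181.3 × cos(64.6°) = 77.8 m

77.8 m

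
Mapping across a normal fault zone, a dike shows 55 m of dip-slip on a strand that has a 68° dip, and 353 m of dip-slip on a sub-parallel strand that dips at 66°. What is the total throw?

373 m

throw_A = 55 × sin(68°) = 51 m
throw_B = 353 × sin(66°) = 322.5 m
total = 51 + 322.5 = 373 m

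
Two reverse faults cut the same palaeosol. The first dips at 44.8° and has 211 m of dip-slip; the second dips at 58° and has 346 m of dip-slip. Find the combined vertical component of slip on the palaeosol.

442 m

throw_A = 211 × sin(44.8°) = 148.7 m
throw_B = 346 × sin(58°) = 293.4 m
total = 148.7 + 293.4 = 442 m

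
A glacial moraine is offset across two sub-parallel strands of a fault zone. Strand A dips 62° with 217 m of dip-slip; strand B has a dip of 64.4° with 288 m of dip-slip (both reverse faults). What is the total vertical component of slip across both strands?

throw_A = 217 × sin(62°) = 191.6 m
throw_B = 288 × sin(64.4°) = 259.7 m
total = 191.6 + 259.7 = 451 m

451 m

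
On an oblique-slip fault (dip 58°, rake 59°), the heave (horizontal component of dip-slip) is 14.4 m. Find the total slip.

31.7 m

dip-slip = heave / cos(dip) = 14.4 / cos(58°) = 27.17 m
net slip = dip-slip / sin(rake) = 27.17 / sin(59°) = 31.7 m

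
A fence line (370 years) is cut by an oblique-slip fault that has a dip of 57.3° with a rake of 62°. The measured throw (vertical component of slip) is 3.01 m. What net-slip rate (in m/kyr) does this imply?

10.9 m/kyr

dip-slip = throw / sin(dip) = 3.01 / sin(57.3°) = 3.577 m
net slip = dip-slip / sin(rake) = 3.577 / sin(62°) = 4.051 m
rate = 4.051 m / 370 years = 0.0109 m/yr = 10.9 m/kyr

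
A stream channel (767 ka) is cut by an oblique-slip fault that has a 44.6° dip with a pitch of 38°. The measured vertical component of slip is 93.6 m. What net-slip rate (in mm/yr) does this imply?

dip-slip = throw / sin(dip) = 93.6 / sin(44.6°) = 133.3 m
net slip = dip-slip / sin(rake) = 133.3 / sin(38°) = 216.5 m
rate = 216.5 m / 767 ka = 0.000282 m/yr = 0.282 mm/yr

0.282 mm/yr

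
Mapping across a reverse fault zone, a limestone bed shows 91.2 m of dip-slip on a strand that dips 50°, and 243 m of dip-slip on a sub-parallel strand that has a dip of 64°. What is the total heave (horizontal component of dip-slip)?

heave_A = 91.2 × cos(50°) = 58.62 m
heave_B = 243 × cos(64°) = 106.5 m
total = 58.62 + 106.5 = 165 m

165 m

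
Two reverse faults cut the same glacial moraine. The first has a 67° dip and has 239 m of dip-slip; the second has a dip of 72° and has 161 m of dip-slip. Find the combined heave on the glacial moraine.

143 m

heave_A = 239 × cos(67°) = 93.38 m
heave_B = 161 × cos(72°) = 49.75 m
total = 93.38 + 49.75 = 143 m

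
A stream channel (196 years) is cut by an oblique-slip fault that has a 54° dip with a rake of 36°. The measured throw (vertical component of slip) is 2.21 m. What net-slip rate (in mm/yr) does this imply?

dip-slip = throw / sin(dip) = 2.21 / sin(54°) = 2.732 m
net slip = dip-slip / sin(rake) = 2.732 / sin(36°) = 4.647 m
rate = 4.647 m / 196 years = 0.0237 m/yr = 23.7 mm/yr

23.7 mm/yr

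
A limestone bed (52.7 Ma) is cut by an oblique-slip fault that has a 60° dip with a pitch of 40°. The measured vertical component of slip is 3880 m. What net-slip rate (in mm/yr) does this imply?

dip-slip = throw / sin(dip) = 3880 / sin(60°) = 4480 m
net slip = dip-slip / sin(rake) = 4480 / sin(40°) = 6970 m
rate = 6970 m / 52.7 Ma = 0.000132 m/yr = 0.132 mm/yr

0.132 mm/yr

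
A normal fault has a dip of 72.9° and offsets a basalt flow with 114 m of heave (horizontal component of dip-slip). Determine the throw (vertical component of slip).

throw = heave × tan(dip) = 114 × tan(72.9°) = 371 m

371 m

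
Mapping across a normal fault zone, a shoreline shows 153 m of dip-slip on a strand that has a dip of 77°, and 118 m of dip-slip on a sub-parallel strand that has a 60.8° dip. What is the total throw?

252 m

throw_A = 153 × sin(77°) = 149.1 m
throw_B = 118 × sin(60.8°) = 103 m
total = 149.1 + 103 = 252 m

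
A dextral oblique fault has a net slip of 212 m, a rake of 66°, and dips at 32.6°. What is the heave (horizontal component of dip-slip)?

163 m

dip-slip = net slip × sin(rake) = 212 m × sin(66°) = 193.7 m
heave = dip-slip × cos(dip) = 193.7 × cos(32.6°) = 163 m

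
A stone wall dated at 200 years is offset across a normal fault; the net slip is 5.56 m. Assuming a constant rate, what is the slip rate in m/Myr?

rate = 5.56 m / 200 years = 0.0278 m/yr = 27800 m/Myr

27800 m/Myr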